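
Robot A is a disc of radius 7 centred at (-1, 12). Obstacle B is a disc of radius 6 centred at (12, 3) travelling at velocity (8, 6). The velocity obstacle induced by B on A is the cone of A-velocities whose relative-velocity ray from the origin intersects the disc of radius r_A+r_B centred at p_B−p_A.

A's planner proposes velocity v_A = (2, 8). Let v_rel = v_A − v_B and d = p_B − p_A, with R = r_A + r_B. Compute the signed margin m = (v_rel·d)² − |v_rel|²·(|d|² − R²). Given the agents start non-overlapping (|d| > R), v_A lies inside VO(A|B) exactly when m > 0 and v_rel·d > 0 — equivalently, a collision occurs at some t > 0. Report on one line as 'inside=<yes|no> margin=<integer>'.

d = (13, -9),  |d|² = 250;  R = 7+6 = 13,  c = 250−13² = 81
v_rel = (-6, 2),  |v_rel|² = 40;  v_rel·d = (-6)·(13) + (2)·(-9) = -96
40·t² + 192·t + 81 = 0  ⇒  m = (-96)² − 40·81 = 5976
m = 5976 > 0,  v_rel·d = -96 < 0  ⇒  outside

inside=no margin=5976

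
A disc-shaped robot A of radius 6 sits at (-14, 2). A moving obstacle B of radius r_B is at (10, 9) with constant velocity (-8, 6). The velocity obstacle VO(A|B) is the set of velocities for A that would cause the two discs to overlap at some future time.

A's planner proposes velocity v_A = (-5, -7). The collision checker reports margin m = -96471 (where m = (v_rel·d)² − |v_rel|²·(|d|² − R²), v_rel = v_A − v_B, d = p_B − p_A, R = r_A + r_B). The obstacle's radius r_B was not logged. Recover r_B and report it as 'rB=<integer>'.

m = -96471
d = (24, 7);  v_rel = (3, -13),  |v_rel|² = 178
v_rel×d = (3)·(7) − (-13)·(24) = 333
since m = R²·178 − 333²:  R² = (110889 + -96471) / 178 = 81
R = √81 = 9  ⇒  r_B = 9 − 6 = 3

rB=3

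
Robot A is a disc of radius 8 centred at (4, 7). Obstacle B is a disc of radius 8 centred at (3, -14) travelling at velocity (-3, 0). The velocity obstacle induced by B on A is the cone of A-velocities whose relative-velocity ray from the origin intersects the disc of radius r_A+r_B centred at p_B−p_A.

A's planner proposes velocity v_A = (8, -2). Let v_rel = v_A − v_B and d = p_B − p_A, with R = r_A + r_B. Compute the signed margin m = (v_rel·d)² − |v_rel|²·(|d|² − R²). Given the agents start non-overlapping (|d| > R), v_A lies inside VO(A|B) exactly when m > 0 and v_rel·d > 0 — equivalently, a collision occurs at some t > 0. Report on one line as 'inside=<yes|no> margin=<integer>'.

d = (-1, -21),  |d|² = 442;  R = 8+8 = 16,  c = 442−16² = 186
v_rel = (11, -2),  |v_rel|² = 125;  v_rel·d = (11)·(-1) + (-2)·(-21) = 31
125·t² − 62·t + 186 = 0  ⇒  m = 31² − 125·186 = -22289
m = -22289 < 0,  v_rel·d = 31 > 0  ⇒  outside

inside=no margin=-22289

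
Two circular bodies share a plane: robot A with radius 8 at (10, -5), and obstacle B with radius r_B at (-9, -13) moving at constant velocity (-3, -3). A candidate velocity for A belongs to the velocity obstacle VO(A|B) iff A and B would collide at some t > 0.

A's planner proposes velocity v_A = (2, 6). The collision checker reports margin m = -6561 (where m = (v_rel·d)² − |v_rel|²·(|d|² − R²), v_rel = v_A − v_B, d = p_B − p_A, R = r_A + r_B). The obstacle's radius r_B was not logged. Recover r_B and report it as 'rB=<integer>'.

m = -6561
d = (-19, -8);  v_rel = (5, 9),  |v_rel|² = 106
v_rel×d = (5)·(-8) − (9)·(-19) = 131
since m = R²·106 − 131²:  R² = (17161 + -6561) / 106 = 100
R = √100 = 10  ⇒  r_B = 10 − 8 = 2

rB=2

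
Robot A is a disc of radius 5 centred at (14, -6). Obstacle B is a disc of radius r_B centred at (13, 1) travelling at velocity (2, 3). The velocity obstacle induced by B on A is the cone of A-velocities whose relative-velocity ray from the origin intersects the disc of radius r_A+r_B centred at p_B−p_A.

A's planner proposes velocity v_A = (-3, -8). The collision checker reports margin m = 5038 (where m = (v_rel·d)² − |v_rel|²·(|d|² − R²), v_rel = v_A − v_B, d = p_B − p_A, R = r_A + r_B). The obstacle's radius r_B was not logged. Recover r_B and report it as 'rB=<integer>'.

m = 5038
d = (-1, 7);  v_rel = (-5, -11),  |v_rel|² = 146
v_rel×d = (-5)·(7) − (-11)·(-1) = -46
since m = R²·146 − (-46)²:  R² = (2116 + 5038) / 146 = 49
R = √49 = 7  ⇒  r_B = 7 − 5 = 2

rB=2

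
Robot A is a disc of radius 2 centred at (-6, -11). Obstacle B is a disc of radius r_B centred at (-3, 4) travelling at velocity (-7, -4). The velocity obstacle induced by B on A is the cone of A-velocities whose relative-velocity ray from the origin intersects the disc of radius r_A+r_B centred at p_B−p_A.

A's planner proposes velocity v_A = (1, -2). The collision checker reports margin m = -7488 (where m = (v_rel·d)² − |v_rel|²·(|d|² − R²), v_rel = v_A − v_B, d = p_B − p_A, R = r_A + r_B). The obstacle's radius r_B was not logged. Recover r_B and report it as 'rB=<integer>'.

m = -7488
d = (3, 15);  v_rel = (8, 2),  |v_rel|² = 68
v_rel×d = (8)·(15) − (2)·(3) = 114
since m = R²·68 − 114²:  R² = (12996 + -7488) / 68 = 81
R = √81 = 9  ⇒  r_B = 9 − 2 = 7

rB=7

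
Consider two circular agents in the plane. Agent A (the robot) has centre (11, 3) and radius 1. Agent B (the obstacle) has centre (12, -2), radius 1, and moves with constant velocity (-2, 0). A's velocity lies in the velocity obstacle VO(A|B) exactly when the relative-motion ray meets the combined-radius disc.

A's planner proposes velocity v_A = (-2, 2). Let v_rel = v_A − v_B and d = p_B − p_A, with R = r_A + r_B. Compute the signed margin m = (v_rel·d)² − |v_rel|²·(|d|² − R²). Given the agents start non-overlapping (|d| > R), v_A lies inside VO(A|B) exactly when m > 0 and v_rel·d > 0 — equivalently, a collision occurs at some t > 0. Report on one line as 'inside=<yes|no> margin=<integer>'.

d = (1, -5),  |d|² = 26;  R = 1+1 = 2,  c = 26−2² = 22
v_rel = (0, 2),  |v_rel|² = 4;  v_rel·d = (0)·(1) + (2)·(-5) = -10
4·t² + 20·t + 22 = 0  ⇒  m = (-10)² − 4·22 = 12
m = 12 > 0,  v_rel·d = -10 < 0  ⇒  outside

inside=no margin=12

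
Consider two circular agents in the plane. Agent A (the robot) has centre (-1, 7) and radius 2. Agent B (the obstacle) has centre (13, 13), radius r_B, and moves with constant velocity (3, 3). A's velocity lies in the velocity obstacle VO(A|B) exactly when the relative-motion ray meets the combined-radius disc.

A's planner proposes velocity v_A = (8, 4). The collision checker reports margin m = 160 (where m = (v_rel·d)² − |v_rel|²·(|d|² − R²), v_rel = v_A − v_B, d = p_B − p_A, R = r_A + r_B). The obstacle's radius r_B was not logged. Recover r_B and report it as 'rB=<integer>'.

m = 160
d = (14, 6);  v_rel = (5, 1),  |v_rel|² = 26
v_rel×d = (5)·(6) − (1)·(14) = 16
since m = R²·26 − 16²:  R² = (256 + 160) / 26 = 16
R = √16 = 4  ⇒  r_B = 4 − 2 = 2

rB=2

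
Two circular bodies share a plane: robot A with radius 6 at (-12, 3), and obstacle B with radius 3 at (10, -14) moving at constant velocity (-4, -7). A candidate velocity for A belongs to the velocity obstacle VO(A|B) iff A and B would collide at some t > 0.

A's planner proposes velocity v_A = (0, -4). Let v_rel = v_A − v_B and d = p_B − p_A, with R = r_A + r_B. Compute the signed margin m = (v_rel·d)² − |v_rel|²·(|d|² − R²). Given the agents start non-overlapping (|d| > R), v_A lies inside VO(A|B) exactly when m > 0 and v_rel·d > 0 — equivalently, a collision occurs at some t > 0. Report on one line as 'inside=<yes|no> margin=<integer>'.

d = (22, -17),  |d|² = 773;  R = 6+3 = 9,  c = 773−9² = 692
v_rel = (4, 3),  |v_rel|² = 25;  v_rel·d = (4)·(22) + (3)·(-17) = 37
25·t² − 74·t + 692 = 0  ⇒  m = 37² − 25·692 = -15931
m = -15931 < 0,  v_rel·d = 37 > 0  ⇒  outside

inside=no margin=-15931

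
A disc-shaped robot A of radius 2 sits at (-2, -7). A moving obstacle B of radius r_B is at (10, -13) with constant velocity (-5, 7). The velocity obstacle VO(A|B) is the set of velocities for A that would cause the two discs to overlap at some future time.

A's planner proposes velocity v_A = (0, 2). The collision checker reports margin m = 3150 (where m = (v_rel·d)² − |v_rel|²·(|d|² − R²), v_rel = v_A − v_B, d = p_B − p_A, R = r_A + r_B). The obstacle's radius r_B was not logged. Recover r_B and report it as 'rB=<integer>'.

m = 3150
d = (12, -6);  v_rel = (5, -5),  |v_rel|² = 50
v_rel×d = (5)·(-6) − (-5)·(12) = 30
since m = R²·50 − 30²:  R² = (900 + 3150) / 50 = 81
R = √81 = 9  ⇒  r_B = 9 − 2 = 7

rB=7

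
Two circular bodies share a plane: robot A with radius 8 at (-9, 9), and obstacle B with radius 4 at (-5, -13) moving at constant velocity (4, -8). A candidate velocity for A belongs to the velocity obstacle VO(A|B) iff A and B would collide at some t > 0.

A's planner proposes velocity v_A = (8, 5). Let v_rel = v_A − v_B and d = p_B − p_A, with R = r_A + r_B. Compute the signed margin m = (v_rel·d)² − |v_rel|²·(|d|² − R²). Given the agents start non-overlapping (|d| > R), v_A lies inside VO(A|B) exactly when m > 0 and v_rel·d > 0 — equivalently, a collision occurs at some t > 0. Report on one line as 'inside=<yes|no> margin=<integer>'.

d = (4, -22),  |d|² = 500;  R = 8+4 = 12,  c = 500−12² = 356
v_rel = (4, 13),  |v_rel|² = 185;  v_rel·d = (4)·(4) + (13)·(-22) = -270
185·t² + 540·t + 356 = 0  ⇒  m = (-270)² − 185·356 = 7040
m = 7040 > 0,  v_rel·d = -270 < 0  ⇒  outside

inside=no margin=7040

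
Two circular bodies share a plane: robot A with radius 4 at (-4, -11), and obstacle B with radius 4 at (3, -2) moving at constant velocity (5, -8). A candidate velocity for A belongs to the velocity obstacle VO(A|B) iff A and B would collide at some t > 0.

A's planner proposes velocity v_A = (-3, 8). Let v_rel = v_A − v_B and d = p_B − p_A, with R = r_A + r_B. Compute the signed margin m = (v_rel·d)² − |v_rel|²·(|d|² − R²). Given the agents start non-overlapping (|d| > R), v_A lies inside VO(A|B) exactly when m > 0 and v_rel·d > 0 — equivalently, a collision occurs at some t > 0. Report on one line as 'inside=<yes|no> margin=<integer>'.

d = (7, 9),  |d|² = 130;  R = 4+4 = 8,  c = 130−8² = 66
v_rel = (-8, 16),  |v_rel|² = 320;  v_rel·d = (-8)·(7) + (16)·(9) = 88
320·t² − 176·t + 66 = 0  ⇒  m = 88² − 320·66 = -13376
m = -13376 < 0,  v_rel·d = 88 > 0  ⇒  outside

inside=no margin=-13376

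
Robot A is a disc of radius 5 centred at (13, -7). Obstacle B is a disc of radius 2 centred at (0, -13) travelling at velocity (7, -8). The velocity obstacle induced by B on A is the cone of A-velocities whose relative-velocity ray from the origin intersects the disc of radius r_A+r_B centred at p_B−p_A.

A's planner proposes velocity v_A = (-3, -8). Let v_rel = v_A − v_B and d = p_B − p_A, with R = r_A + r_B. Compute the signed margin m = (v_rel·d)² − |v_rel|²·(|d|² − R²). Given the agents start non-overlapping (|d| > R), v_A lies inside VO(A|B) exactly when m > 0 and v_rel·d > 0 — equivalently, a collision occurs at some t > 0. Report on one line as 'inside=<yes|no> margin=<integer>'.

d = (-13, -6),  |d|² = 205;  R = 5+2 = 7,  c = 205−7² = 156
v_rel = (-10, 0),  |v_rel|² = 100;  v_rel·d = (-10)·(-13) + (0)·(-6) = 130
100·t² − 260·t + 156 = 0  ⇒  m = 130² − 100·156 = 1300
m = 1300 > 0,  v_rel·d = 130 > 0  ⇒  inside

inside=yes margin=1300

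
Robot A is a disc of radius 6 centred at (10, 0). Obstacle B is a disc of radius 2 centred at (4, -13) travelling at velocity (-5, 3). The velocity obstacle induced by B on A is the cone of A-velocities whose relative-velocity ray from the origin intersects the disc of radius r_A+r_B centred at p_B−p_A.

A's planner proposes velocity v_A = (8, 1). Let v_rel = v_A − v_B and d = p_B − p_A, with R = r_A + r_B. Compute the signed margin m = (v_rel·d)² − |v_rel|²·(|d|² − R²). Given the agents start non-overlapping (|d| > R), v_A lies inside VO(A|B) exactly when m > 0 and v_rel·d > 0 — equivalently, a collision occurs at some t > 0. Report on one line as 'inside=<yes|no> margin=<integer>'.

d = (-6, -13),  |d|² = 205;  R = 6+2 = 8,  c = 205−8² = 141
v_rel = (13, -2),  |v_rel|² = 173;  v_rel·d = (13)·(-6) + (-2)·(-13) = -52
173·t² + 104·t + 141 = 0  ⇒  m = (-52)² − 173·141 = -21689
m = -21689 < 0,  v_rel·d = -52 < 0  ⇒  outside

inside=no margin=-21689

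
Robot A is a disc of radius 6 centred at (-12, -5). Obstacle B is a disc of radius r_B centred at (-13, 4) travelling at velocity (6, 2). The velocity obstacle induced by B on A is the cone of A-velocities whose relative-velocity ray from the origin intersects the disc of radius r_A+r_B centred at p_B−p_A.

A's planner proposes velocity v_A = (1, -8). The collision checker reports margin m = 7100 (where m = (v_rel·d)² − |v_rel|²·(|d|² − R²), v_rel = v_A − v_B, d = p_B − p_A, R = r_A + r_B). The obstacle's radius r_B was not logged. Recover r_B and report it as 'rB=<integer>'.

m = 7100
d = (-1, 9);  v_rel = (-5, -10),  |v_rel|² = 125
v_rel×d = (-5)·(9) − (-10)·(-1) = -55
since m = R²·125 − (-55)²:  R² = (3025 + 7100) / 125 = 81
R = √81 = 9  ⇒  r_B = 9 − 6 = 3

rB=3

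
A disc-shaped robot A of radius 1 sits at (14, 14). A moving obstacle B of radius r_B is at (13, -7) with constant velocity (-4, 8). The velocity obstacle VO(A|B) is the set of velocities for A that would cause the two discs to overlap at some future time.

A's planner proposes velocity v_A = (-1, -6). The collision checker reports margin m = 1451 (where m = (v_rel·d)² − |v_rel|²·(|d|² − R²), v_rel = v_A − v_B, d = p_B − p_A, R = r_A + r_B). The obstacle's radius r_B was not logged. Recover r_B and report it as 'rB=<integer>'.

m = 1451
d = (-1, -21);  v_rel = (3, -14),  |v_rel|² = 205
v_rel×d = (3)·(-21) − (-14)·(-1) = -77
since m = R²·205 − (-77)²:  R² = (5929 + 1451) / 205 = 36
R = √36 = 6  ⇒  r_B = 6 − 1 = 5

rB=5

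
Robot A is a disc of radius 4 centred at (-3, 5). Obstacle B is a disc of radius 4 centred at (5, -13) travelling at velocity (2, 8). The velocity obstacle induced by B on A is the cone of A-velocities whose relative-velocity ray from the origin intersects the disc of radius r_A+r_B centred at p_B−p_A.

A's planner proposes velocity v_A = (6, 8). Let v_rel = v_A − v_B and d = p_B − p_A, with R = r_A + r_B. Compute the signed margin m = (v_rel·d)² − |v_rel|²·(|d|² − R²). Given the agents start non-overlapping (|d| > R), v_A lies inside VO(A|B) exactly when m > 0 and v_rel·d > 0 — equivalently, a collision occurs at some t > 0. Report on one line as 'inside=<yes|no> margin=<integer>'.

d = (8, -18),  |d|² = 388;  R = 4+4 = 8,  c = 388−8² = 324
v_rel = (4, 0),  |v_rel|² = 16;  v_rel·d = (4)·(8) + (0)·(-18) = 32
16·t² − 64·t + 324 = 0  ⇒  m = 32² − 16·324 = -4160
m = -4160 < 0,  v_rel·d = 32 > 0  ⇒  outside

inside=no margin=-4160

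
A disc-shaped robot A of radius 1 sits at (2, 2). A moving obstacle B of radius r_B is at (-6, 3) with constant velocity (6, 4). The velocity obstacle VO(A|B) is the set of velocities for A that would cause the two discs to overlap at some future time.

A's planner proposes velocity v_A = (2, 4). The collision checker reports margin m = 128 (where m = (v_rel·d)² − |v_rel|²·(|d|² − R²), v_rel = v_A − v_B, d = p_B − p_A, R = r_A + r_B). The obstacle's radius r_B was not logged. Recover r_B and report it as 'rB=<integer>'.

m = 128
d = (-8, 1);  v_rel = (-4, 0),  |v_rel|² = 16
v_rel×d = (-4)·(1) − (0)·(-8) = -4
since m = R²·16 − (-4)²:  R² = (16 + 128) / 16 = 9
R = √9 = 3  ⇒  r_B = 3 − 1 = 2

rB=2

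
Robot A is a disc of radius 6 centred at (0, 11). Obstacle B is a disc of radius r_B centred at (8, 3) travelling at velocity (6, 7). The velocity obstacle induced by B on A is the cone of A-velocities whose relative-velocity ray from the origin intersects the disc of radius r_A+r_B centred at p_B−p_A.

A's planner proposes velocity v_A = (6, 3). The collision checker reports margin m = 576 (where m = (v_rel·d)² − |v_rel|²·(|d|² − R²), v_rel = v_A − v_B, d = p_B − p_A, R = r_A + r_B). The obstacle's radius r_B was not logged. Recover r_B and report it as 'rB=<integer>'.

m = 576
d = (8, -8);  v_rel = (0, -4),  |v_rel|² = 16
v_rel×d = (0)·(-8) − (-4)·(8) = 32
since m = R²·16 − 32²:  R² = (1024 + 576) / 16 = 100
R = √100 = 10  ⇒  r_B = 10 − 6 = 4

rB=4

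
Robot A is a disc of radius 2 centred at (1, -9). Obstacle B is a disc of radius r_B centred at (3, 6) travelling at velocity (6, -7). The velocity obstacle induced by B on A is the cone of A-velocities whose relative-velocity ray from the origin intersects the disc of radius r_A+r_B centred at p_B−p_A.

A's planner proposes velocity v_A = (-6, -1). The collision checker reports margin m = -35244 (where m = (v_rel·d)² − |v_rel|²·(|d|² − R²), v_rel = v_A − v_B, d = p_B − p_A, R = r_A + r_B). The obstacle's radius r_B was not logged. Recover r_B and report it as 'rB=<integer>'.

m = -35244
d = (2, 15);  v_rel = (-12, 6),  |v_rel|² = 180
v_rel×d = (-12)·(15) − (6)·(2) = -192
since m = R²·180 − (-192)²:  R² = (36864 + -35244) / 180 = 9
R = √9 = 3  ⇒  r_B = 3 − 2 = 1

rB=1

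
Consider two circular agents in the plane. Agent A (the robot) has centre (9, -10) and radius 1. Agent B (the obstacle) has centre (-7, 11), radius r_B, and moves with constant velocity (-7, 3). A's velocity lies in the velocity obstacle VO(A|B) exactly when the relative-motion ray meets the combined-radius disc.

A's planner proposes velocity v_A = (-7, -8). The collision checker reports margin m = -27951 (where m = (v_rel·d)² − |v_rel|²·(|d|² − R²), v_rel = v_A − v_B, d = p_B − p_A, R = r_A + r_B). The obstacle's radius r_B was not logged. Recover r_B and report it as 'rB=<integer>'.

m = -27951
d = (-16, 21);  v_rel = (0, -11),  |v_rel|² = 121
v_rel×d = (0)·(21) − (-11)·(-16) = -176
since m = R²·121 − (-176)²:  R² = (30976 + -27951) / 121 = 25
R = √25 = 5  ⇒  r_B = 5 − 1 = 4

rB=4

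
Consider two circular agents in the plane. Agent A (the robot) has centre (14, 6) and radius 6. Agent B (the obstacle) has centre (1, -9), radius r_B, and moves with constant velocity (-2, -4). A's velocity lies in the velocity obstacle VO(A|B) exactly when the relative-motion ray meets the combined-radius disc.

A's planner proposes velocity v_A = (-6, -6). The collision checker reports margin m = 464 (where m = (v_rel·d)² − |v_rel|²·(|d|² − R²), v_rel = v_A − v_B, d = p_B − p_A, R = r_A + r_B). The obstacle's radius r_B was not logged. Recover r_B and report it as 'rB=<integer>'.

m = 464
d = (-13, -15);  v_rel = (-4, -2),  |v_rel|² = 20
v_rel×d = (-4)·(-15) − (-2)·(-13) = 34
since m = R²·20 − 34²:  R² = (1156 + 464) / 20 = 81
R = √81 = 9  ⇒  r_B = 9 − 6 = 3

rB=3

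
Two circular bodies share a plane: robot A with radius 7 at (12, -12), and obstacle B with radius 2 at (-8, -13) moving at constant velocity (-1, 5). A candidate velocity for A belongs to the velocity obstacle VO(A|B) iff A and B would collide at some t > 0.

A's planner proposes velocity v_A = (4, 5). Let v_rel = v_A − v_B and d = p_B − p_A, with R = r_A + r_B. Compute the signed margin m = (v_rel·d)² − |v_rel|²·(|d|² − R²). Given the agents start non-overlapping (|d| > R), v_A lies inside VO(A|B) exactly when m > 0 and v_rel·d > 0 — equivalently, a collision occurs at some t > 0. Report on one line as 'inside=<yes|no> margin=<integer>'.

d = (-20, -1),  |d|² = 401;  R = 7+2 = 9,  c = 401−9² = 320
v_rel = (5, 0),  |v_rel|² = 25;  v_rel·d = (5)·(-20) + (0)·(-1) = -100
25·t² + 200·t + 320 = 0  ⇒  m = (-100)² − 25·320 = 2000
m = 2000 > 0,  v_rel·d = -100 < 0  ⇒  outside

inside=no margin=2000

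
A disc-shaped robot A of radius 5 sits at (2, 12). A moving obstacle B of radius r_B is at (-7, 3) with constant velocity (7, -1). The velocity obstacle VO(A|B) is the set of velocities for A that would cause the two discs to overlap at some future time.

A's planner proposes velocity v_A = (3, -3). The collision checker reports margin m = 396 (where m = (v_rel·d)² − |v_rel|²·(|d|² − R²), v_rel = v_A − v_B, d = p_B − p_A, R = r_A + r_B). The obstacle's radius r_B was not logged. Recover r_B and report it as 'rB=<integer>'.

m = 396
d = (-9, -9);  v_rel = (-4, -2),  |v_rel|² = 20
v_rel×d = (-4)·(-9) − (-2)·(-9) = 18
since m = R²·20 − 18²:  R² = (324 + 396) / 20 = 36
R = √36 = 6  ⇒  r_B = 6 − 5 = 1

rB=1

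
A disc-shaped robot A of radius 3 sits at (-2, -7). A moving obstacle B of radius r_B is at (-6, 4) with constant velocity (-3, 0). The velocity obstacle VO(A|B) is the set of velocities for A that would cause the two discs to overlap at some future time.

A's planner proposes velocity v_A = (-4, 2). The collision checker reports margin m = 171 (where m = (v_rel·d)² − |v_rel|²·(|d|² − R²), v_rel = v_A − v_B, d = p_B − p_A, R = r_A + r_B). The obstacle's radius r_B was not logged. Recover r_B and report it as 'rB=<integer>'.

m = 171
d = (-4, 11);  v_rel = (-1, 2),  |v_rel|² = 5
v_rel×d = (-1)·(11) − (2)·(-4) = -3
since m = R²·5 − (-3)²:  R² = (9 + 171) / 5 = 36
R = √36 = 6  ⇒  r_B = 6 − 3 = 3

rB=3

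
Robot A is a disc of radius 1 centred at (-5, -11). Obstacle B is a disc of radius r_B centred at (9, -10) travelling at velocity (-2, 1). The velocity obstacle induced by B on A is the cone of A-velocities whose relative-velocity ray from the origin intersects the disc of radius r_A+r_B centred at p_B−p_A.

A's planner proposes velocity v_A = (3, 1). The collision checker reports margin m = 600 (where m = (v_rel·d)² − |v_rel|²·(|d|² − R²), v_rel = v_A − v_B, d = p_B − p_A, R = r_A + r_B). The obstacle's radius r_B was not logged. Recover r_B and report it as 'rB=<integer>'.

m = 600
d = (14, 1);  v_rel = (5, 0),  |v_rel|² = 25
v_rel×d = (5)·(1) − (0)·(14) = 5
since m = R²·25 − 5²:  R² = (25 + 600) / 25 = 25
R = √25 = 5  ⇒  r_B = 5 − 1 = 4

rB=4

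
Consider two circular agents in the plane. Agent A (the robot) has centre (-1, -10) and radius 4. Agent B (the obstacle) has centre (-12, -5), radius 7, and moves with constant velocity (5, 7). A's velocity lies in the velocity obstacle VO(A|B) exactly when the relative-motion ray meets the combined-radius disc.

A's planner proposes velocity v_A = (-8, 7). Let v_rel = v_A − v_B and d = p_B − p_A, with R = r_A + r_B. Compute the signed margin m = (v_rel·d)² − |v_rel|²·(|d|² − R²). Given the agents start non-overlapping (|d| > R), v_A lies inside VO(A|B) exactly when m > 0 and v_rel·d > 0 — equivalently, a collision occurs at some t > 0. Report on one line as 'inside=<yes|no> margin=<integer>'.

d = (-11, 5),  |d|² = 146;  R = 4+7 = 11,  c = 146−11² = 25
v_rel = (-13, 0),  |v_rel|² = 169;  v_rel·d = (-13)·(-11) + (0)·(5) = 143
169·t² − 286·t + 25 = 0  ⇒  m = 143² − 169·25 = 16224
m = 16224 > 0,  v_rel·d = 143 > 0  ⇒  inside

inside=yes margin=16224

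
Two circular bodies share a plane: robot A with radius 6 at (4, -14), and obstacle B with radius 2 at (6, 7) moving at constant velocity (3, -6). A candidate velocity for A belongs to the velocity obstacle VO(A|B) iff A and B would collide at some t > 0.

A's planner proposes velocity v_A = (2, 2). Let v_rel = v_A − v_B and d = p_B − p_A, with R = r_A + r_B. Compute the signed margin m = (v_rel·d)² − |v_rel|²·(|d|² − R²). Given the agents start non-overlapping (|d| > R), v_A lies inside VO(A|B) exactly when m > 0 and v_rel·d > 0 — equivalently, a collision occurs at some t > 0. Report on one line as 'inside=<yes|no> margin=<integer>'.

d = (2, 21),  |d|² = 445;  R = 6+2 = 8,  c = 445−8² = 381
v_rel = (-1, 8),  |v_rel|² = 65;  v_rel·d = (-1)·(2) + (8)·(21) = 166
65·t² − 332·t + 381 = 0  ⇒  m = 166² − 65·381 = 2791
m = 2791 > 0,  v_rel·d = 166 > 0  ⇒  inside

inside=yes margin=2791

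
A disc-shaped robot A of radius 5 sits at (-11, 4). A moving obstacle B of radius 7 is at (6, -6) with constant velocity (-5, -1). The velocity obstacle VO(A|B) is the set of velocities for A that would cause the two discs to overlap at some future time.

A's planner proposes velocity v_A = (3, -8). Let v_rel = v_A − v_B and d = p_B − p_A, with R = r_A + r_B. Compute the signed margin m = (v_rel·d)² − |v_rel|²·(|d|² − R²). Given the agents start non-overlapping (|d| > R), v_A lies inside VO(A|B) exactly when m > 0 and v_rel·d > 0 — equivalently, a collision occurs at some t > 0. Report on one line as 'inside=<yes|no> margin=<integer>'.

d = (17, -10),  |d|² = 389;  R = 5+7 = 12,  c = 389−12² = 245
v_rel = (8, -7),  |v_rel|² = 113;  v_rel·d = (8)·(17) + (-7)·(-10) = 206
113·t² − 412·t + 245 = 0  ⇒  m = 206² − 113·245 = 14751
m = 14751 > 0,  v_rel·d = 206 > 0  ⇒  inside

inside=yes margin=14751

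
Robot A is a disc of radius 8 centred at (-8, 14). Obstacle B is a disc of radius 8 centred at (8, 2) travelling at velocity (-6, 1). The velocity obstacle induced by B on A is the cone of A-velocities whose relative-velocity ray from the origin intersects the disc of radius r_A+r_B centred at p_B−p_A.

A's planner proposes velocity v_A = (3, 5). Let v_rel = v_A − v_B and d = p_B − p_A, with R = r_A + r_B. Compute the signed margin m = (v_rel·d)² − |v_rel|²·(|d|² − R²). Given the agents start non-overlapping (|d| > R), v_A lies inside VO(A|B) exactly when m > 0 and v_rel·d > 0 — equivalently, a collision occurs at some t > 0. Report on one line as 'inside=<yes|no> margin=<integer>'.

d = (16, -12),  |d|² = 400;  R = 8+8 = 16,  c = 400−16² = 144
v_rel = (9, 4),  |v_rel|² = 97;  v_rel·d = (9)·(16) + (4)·(-12) = 96
97·t² − 192·t + 144 = 0  ⇒  m = 96² − 97·144 = -4752
m = -4752 < 0,  v_rel·d = 96 > 0  ⇒  outside

inside=no margin=-4752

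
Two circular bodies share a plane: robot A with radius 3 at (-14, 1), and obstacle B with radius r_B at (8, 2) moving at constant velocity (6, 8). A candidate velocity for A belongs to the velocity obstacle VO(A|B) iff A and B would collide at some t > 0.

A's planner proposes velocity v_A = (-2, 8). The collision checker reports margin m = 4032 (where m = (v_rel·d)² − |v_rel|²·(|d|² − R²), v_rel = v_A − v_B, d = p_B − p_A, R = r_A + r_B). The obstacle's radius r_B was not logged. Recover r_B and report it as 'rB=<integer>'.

m = 4032
d = (22, 1);  v_rel = (-8, 0),  |v_rel|² = 64
v_rel×d = (-8)·(1) − (0)·(22) = -8
since m = R²·64 − (-8)²:  R² = (64 + 4032) / 64 = 64
R = √64 = 8  ⇒  r_B = 8 − 3 = 5

rB=5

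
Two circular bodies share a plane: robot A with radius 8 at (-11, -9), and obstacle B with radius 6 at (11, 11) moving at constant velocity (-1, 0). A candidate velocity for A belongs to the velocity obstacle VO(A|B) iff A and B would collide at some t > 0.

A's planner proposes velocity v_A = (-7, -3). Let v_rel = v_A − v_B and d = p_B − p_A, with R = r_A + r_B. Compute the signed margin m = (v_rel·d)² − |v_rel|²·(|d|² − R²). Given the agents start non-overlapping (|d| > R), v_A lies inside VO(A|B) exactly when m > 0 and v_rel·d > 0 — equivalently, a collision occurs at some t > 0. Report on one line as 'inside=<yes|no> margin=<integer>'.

d = (22, 20),  |d|² = 884;  R = 8+6 = 14,  c = 884−14² = 688
v_rel = (-6, -3),  |v_rel|² = 45;  v_rel·d = (-6)·(22) + (-3)·(20) = -192
45·t² + 384·t + 688 = 0  ⇒  m = (-192)² − 45·688 = 5904
m = 5904 > 0,  v_rel·d = -192 < 0  ⇒  outside

inside=no margin=5904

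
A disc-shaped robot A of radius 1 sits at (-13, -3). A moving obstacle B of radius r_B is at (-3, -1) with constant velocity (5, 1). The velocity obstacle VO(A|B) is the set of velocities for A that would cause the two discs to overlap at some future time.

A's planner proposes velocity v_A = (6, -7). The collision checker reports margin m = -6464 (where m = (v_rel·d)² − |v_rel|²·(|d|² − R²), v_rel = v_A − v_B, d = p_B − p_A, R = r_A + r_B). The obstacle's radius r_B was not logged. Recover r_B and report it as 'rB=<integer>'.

m = -6464
d = (10, 2);  v_rel = (1, -8),  |v_rel|² = 65
v_rel×d = (1)·(2) − (-8)·(10) = 82
since m = R²·65 − 82²:  R² = (6724 + -6464) / 65 = 4
R = √4 = 2  ⇒  r_B = 2 − 1 = 1

rB=1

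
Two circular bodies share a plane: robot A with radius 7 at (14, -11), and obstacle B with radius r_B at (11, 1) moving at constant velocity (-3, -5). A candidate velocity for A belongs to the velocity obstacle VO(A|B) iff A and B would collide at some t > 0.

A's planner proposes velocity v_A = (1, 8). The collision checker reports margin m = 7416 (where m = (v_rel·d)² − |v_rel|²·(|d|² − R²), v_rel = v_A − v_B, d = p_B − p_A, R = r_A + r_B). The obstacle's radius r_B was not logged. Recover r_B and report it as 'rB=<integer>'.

m = 7416
d = (-3, 12);  v_rel = (4, 13),  |v_rel|² = 185
v_rel×d = (4)·(12) − (13)·(-3) = 87
since m = R²·185 − 87²:  R² = (7569 + 7416) / 185 = 81
R = √81 = 9  ⇒  r_B = 9 − 7 = 2

rB=2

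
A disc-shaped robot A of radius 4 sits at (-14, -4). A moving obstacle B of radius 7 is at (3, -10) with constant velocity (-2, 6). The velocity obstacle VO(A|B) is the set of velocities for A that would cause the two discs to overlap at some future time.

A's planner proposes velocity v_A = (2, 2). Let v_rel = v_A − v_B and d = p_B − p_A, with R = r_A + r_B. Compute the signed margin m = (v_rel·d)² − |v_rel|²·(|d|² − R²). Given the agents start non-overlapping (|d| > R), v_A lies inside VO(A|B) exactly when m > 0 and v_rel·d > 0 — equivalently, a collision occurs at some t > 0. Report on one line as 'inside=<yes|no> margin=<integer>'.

d = (17, -6),  |d|² = 325;  R = 4+7 = 11,  c = 325−11² = 204
v_rel = (4, -4),  |v_rel|² = 32;  v_rel·d = (4)·(17) + (-4)·(-6) = 92
32·t² − 184·t + 204 = 0  ⇒  m = 92² − 32·204 = 1936
m = 1936 > 0,  v_rel·d = 92 > 0  ⇒  inside

inside=yes margin=1936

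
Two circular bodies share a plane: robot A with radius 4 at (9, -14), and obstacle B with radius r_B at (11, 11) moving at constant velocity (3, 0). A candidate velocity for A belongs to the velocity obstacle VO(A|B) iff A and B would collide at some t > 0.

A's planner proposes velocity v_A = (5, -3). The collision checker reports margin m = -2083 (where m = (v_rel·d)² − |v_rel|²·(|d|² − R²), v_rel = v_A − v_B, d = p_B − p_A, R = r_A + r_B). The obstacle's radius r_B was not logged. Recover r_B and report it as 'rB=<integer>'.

m = -2083
d = (2, 25);  v_rel = (2, -3),  |v_rel|² = 13
v_rel×d = (2)·(25) − (-3)·(2) = 56
since m = R²·13 − 56²:  R² = (3136 + -2083) / 13 = 81
R = √81 = 9  ⇒  r_B = 9 − 4 = 5

rB=5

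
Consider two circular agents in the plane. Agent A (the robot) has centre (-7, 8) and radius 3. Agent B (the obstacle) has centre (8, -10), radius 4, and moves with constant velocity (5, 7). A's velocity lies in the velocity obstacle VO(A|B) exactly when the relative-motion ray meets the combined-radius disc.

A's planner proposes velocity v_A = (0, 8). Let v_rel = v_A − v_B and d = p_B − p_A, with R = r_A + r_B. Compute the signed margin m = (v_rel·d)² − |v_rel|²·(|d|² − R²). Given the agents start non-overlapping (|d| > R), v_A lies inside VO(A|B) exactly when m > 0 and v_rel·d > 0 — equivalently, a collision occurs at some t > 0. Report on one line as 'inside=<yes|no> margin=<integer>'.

d = (15, -18),  |d|² = 549;  R = 3+4 = 7,  c = 549−7² = 500
v_rel = (-5, 1),  |v_rel|² = 26;  v_rel·d = (-5)·(15) + (1)·(-18) = -93
26·t² + 186·t + 500 = 0  ⇒  m = (-93)² − 26·500 = -4351
m = -4351 < 0,  v_rel·d = -93 < 0  ⇒  outside

inside=no margin=-4351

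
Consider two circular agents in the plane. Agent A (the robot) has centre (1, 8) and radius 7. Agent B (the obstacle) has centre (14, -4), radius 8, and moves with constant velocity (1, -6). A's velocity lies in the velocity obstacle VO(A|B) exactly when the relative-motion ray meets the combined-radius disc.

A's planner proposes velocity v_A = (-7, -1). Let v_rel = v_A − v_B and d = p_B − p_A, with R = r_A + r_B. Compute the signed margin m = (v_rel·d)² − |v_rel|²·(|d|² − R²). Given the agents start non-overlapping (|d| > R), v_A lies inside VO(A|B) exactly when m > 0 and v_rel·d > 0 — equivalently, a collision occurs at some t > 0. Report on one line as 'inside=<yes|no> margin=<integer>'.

d = (13, -12),  |d|² = 313;  R = 7+8 = 15,  c = 313−15² = 88
v_rel = (-8, 5),  |v_rel|² = 89;  v_rel·d = (-8)·(13) + (5)·(-12) = -164
89·t² + 328·t + 88 = 0  ⇒  m = (-164)² − 89·88 = 19064
m = 19064 > 0,  v_rel·d = -164 < 0  ⇒  outside

inside=no margin=19064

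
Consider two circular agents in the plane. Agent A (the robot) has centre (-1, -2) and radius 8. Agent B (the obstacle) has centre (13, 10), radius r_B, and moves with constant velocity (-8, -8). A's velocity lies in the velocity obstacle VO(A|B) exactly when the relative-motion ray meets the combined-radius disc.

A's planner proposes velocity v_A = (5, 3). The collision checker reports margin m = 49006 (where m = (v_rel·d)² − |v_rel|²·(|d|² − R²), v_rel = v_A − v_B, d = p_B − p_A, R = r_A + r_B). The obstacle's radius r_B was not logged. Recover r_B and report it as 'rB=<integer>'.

m = 49006
d = (14, 12);  v_rel = (13, 11),  |v_rel|² = 290
v_rel×d = (13)·(12) − (11)·(14) = 2
since m = R²·290 − 2²:  R² = (4 + 49006) / 290 = 169
R = √169 = 13  ⇒  r_B = 13 − 8 = 5

rB=5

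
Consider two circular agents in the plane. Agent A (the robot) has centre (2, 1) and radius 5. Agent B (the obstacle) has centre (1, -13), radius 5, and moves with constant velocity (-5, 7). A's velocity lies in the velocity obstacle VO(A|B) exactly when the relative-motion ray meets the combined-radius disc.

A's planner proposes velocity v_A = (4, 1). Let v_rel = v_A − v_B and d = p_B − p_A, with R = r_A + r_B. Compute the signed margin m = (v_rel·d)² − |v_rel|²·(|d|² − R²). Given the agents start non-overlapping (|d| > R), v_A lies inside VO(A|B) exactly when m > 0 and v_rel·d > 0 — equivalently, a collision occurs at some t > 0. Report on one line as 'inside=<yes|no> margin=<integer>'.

d = (-1, -14),  |d|² = 197;  R = 5+5 = 10,  c = 197−10² = 97
v_rel = (9, -6),  |v_rel|² = 117;  v_rel·d = (9)·(-1) + (-6)·(-14) = 75
117·t² − 150·t + 97 = 0  ⇒  m = 75² − 117·97 = -5724
m = -5724 < 0,  v_rel·d = 75 > 0  ⇒  outside

inside=no margin=-5724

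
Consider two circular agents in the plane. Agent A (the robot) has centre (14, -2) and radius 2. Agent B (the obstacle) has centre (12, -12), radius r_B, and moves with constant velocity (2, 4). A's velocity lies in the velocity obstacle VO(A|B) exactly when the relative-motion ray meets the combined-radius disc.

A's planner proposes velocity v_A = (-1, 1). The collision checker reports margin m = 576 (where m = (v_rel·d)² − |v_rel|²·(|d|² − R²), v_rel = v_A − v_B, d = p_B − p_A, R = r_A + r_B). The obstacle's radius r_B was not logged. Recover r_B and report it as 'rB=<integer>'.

m = 576
d = (-2, -10);  v_rel = (-3, -3),  |v_rel|² = 18
v_rel×d = (-3)·(-10) − (-3)·(-2) = 24
since m = R²·18 − 24²:  R² = (576 + 576) / 18 = 64
R = √64 = 8  ⇒  r_B = 8 − 2 = 6

rB=6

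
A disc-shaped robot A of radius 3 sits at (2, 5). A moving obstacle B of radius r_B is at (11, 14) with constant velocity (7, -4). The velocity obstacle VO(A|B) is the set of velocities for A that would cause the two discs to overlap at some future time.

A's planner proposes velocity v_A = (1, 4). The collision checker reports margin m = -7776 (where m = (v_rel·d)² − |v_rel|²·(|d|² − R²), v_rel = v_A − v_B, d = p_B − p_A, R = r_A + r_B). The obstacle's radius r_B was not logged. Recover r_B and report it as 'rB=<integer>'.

m = -7776
d = (9, 9);  v_rel = (-6, 8),  |v_rel|² = 100
v_rel×d = (-6)·(9) − (8)·(9) = -126
since m = R²·100 − (-126)²:  R² = (15876 + -7776) / 100 = 81
R = √81 = 9  ⇒  r_B = 9 − 3 = 6

rB=6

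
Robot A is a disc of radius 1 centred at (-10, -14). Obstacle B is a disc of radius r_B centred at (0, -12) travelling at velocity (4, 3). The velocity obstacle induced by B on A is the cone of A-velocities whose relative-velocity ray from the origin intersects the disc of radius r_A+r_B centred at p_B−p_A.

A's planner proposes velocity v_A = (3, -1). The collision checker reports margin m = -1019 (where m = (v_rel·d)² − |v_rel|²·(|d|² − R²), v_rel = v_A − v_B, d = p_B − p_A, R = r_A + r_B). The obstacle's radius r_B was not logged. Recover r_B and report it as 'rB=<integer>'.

m = -1019
d = (10, 2);  v_rel = (-1, -4),  |v_rel|² = 17
v_rel×d = (-1)·(2) − (-4)·(10) = 38
since m = R²·17 − 38²:  R² = (1444 + -1019) / 17 = 25
R = √25 = 5  ⇒  r_B = 5 − 1 = 4

rB=4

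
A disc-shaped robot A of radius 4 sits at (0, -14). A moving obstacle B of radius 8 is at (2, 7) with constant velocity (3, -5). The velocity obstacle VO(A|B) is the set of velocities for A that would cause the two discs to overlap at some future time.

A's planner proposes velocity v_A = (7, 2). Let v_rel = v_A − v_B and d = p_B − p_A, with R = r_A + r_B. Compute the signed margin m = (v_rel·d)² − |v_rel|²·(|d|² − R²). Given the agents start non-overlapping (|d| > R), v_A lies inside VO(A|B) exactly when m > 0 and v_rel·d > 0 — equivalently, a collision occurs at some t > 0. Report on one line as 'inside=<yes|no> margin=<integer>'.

d = (2, 21),  |d|² = 445;  R = 4+8 = 12,  c = 445−12² = 301
v_rel = (4, 7),  |v_rel|² = 65;  v_rel·d = (4)·(2) + (7)·(21) = 155
65·t² − 310·t + 301 = 0  ⇒  m = 155² − 65·301 = 4460
m = 4460 > 0,  v_rel·d = 155 > 0  ⇒  inside

inside=yes margin=4460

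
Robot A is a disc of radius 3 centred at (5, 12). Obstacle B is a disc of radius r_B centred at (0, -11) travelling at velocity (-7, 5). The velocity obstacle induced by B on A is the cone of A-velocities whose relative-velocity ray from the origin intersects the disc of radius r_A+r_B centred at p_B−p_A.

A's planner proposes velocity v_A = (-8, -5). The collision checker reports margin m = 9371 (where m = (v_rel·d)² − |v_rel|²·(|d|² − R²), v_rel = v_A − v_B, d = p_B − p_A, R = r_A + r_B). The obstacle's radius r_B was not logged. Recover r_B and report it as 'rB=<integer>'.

m = 9371
d = (-5, -23);  v_rel = (-1, -10),  |v_rel|² = 101
v_rel×d = (-1)·(-23) − (-10)·(-5) = -27
since m = R²·101 − (-27)²:  R² = (729 + 9371) / 101 = 100
R = √100 = 10  ⇒  r_B = 10 − 3 = 7

rB=7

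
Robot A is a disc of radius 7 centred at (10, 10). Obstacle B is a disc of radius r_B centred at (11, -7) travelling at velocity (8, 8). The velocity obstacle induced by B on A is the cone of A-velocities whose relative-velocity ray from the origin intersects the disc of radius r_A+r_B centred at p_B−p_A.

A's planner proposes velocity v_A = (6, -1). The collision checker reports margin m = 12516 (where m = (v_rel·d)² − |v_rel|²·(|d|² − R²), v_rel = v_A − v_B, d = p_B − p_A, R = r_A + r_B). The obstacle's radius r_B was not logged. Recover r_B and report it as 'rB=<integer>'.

m = 12516
d = (1, -17);  v_rel = (-2, -9),  |v_rel|² = 85
v_rel×d = (-2)·(-17) − (-9)·(1) = 43
since m = R²·85 − 43²:  R² = (1849 + 12516) / 85 = 169
R = √169 = 13  ⇒  r_B = 13 − 7 = 6

rB=6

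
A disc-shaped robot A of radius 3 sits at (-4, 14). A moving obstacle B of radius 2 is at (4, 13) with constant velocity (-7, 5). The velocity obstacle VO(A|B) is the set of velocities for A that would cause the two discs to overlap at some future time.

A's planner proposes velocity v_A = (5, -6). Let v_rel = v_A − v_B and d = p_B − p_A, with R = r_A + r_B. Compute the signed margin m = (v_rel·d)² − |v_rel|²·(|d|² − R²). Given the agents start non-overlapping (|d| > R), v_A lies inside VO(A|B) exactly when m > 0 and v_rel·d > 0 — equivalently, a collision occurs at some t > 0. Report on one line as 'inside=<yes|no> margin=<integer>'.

d = (8, -1),  |d|² = 65;  R = 3+2 = 5,  c = 65−5² = 40
v_rel = (12, -11),  |v_rel|² = 265;  v_rel·d = (12)·(8) + (-11)·(-1) = 107
265·t² − 214·t + 40 = 0  ⇒  m = 107² − 265·40 = 849
m = 849 > 0,  v_rel·d = 107 > 0  ⇒  inside

inside=yes margin=849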